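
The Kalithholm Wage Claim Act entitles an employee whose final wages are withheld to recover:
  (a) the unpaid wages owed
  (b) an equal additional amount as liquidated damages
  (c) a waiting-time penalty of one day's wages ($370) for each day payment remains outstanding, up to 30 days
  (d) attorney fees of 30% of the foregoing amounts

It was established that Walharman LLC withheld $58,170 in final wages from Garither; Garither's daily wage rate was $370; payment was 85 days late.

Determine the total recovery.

$165,672

Liquidated damages (equal amount): $58,170
Penalty days: min(85, 30) = 30
Waiting-time penalty: 30 × $370 = $11,100
Subtotal: $58,170 + $58,170 + $11,100 = $127,440
Attorney fees: 30% of $127,440 = $38,232
Total award: $127,440 + $38,232 = $165,672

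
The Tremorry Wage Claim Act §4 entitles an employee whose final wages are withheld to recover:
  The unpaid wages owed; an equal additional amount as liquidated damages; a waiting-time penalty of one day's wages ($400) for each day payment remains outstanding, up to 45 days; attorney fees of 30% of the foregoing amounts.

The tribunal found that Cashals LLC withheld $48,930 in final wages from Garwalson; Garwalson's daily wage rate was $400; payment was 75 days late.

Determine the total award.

Liquidated damages (equal amount): $48,930
Penalty days: min(75, 45) = 45
Waiting-time penalty: 45 × $400 = $18,000
Subtotal: $48,930 + $48,930 + $18,000 = $115,860
Attorney fees: 30% of $115,860 = $34,758
Total award: $115,860 + $34,758 = $150,618

Total award: $150,618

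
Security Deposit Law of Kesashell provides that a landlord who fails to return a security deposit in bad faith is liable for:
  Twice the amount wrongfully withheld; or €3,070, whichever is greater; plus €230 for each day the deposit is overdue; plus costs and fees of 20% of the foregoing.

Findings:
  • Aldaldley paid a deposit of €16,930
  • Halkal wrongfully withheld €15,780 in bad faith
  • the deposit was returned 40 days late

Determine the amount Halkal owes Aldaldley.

€48,912

Doubled: 2 × €15,780 = €31,560
Minimum €3,070: €31,560 meets the minimum, no increase.
Late-return penalty: 40 × €230 = €9,200
Damages plus late penalty: €31,560 + €9,200 = €40,760
Costs and fees: 20% of €40,760 = €8,152
Total recovery: €40,760 + €8,152 = €48,912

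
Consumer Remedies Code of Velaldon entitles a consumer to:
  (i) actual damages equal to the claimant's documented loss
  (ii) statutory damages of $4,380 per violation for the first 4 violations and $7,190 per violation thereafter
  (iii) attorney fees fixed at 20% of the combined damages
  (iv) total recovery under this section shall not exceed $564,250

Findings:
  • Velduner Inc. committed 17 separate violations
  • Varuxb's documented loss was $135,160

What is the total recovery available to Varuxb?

Total recovery: $295,380

First 4 violations: 4 × $4,380 = $17,520
Remaining violations: (17 − 4) × $7,190 = $93,470
Statutory damages: $17,520 + $93,470 = $110,990
Combined damages: $135,160 + $110,990 = $246,150
Attorney fees: 20% of $246,150 = $49,230
Total before cap: $246,150 + $49,230 = $295,380
Cap at $564,250: $295,380 is within the cap, no reduction.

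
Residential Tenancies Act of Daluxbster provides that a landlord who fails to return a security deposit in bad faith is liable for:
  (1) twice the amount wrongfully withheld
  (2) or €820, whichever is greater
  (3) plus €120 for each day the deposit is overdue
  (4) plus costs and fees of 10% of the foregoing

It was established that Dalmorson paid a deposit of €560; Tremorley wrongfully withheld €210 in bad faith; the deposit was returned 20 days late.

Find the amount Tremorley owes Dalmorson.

€3,542

Doubled: 2 × €210 = €420
Minimum €820: €420 is below the minimum → €820
Late-return penalty: 20 × €120 = €2,400
Damages plus late penalty: €820 + €2,400 = €3,220
Costs and fees: 10% of €3,220 = €322
Total recovery: €3,220 + €322 = €3,542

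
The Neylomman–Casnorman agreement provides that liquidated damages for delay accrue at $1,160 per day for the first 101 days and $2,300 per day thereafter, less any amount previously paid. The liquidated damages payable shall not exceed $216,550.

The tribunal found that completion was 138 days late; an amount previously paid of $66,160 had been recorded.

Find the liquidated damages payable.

First 101 days: 101 × $1,160 = $117,160
Remaining days: (138 − 101) × $2,300 = $85,100
Accrued per-day damages: $117,160 + $85,100 = $202,260
Less amount previously paid: $202,260 − $66,160 = $136,100
Cap at $216,550: $136,100 is within the cap, no reduction.

$136,100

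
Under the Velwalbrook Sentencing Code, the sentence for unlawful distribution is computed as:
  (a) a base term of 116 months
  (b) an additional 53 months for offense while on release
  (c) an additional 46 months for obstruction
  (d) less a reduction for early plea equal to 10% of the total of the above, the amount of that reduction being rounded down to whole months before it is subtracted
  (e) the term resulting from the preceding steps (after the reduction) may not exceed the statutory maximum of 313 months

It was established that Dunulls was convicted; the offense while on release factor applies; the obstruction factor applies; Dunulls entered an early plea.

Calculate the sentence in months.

Offense while on release enhancement: +53 months
Obstruction enhancement: +46 months
Adjusted term: 116 months + 53 months + 46 months = 215 months
Early plea reduction: 10% of 215 months = 21 months (rounded down)
After reduction: 215 − 21 = 194 months
Cap at 313 months: 194 months is within the cap, no reduction.

194 months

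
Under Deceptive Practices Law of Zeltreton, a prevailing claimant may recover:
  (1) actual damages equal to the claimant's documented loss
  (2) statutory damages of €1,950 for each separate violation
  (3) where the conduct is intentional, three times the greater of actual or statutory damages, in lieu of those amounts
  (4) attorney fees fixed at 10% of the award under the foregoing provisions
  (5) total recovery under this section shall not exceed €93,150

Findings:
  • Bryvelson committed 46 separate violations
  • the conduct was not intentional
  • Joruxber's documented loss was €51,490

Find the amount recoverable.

Total recovery: €93,150

Statutory damages: 46 × €1,950 = €89,700
Conduct not intentional: the in-lieu enhancement does not apply.
Actual plus statutory damages: €51,490 + €89,700 = €141,190
Attorney fees: 10% of €141,190 = €14,119
Total before cap: €141,190 + €14,119 = €155,309
Cap at €93,150: €155,309 exceeds the cap → €93,150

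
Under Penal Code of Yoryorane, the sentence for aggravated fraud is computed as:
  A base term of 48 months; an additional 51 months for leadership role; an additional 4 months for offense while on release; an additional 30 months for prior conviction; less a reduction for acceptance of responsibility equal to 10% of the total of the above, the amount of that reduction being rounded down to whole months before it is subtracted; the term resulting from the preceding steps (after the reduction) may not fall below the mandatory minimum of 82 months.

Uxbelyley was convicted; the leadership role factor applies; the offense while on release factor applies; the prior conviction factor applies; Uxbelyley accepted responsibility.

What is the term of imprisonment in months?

Leadership role enhancement: +51 months
Offense while on release enhancement: +4 months
Prior conviction enhancement: +30 months
Adjusted term: 48 months + 51 months + 4 months + 30 months = 133 months
Acceptance of responsibility reduction: 10% of 133 months = 13 months (rounded down)
After reduction: 133 − 13 = 120 months
Minimum 82 months: 120 months meets the minimum, no increase.

Sentence: 120 months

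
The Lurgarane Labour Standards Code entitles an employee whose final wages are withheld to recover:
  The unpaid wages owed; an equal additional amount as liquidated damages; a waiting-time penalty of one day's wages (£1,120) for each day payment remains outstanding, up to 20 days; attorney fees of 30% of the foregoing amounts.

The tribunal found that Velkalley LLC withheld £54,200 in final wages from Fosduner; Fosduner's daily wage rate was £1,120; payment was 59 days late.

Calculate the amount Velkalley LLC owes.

Liquidated damages (equal amount): £54,200
Penalty days: min(59, 20) = 20
Waiting-time penalty: 20 × £1,120 = £22,400
Subtotal: £54,200 + £54,200 + £22,400 = £130,800
Attorney fees: 30% of £130,800 = £39,240
Total award: £130,800 + £39,240 = £170,040

£170,040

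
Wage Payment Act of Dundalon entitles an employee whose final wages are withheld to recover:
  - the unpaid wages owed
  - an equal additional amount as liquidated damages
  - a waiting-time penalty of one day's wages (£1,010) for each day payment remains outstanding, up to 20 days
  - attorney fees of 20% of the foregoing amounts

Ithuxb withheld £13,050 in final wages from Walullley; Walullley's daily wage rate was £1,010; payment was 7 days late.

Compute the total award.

Liquidated damages (equal amount): £13,050
Penalty days: min(7, 20) = 7
Waiting-time penalty: 7 × £1,010 = £7,070
Subtotal: £13,050 + £13,050 + £7,070 = £33,170
Attorney fees: 20% of £33,170 = £6,634
Total award: £33,170 + £6,634 = £39,804

£39,804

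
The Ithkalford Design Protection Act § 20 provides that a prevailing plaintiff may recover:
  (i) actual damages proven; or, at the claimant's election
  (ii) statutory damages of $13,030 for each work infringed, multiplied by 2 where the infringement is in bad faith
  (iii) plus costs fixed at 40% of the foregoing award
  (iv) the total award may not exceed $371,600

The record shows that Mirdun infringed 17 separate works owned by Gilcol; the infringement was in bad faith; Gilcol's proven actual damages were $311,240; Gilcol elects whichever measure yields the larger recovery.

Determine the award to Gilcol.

Statutory damages: 17 × $13,030 = $221,510
Doubled: 2 × $221,510 = $443,020
Greater of actual damages ($311,240) or enhanced statutory damages ($443,020): $443,020
Costs: 40% of $443,020 = $177,208
Award plus costs: $443,020 + $177,208 = $620,228
Cap at $371,600: $620,228 exceeds the cap → $371,600

$371,600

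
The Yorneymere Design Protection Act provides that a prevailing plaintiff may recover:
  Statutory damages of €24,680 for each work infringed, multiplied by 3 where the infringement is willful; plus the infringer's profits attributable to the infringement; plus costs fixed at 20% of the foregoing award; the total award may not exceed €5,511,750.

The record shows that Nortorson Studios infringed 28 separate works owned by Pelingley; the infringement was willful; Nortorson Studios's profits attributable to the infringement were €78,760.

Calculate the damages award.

Statutory damages: 28 × €24,680 = €691,040
Trebled: 3 × €691,040 = €2,073,120
Combined award: €2,073,120 + €78,760 = €2,151,880
Costs: 20% of €2,151,880 = €430,376
Award plus costs: €2,151,880 + €430,376 = €2,582,256
Cap at €5,511,750: €2,582,256 is within the cap, no reduction.

Award: €2,582,256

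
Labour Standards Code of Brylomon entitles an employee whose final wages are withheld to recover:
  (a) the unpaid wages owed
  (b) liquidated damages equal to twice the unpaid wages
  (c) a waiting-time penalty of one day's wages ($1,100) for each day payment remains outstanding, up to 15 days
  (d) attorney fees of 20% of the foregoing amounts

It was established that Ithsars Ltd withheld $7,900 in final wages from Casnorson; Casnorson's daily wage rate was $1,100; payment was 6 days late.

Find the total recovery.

Doubled: 2 × $7,900 = $15,800
Penalty days: min(6, 15) = 6
Waiting-time penalty: 6 × $1,100 = $6,600
Subtotal: $7,900 + $15,800 + $6,600 = $30,300
Attorney fees: 20% of $30,300 = $6,060
Total award: $30,300 + $6,060 = $36,360

$36,360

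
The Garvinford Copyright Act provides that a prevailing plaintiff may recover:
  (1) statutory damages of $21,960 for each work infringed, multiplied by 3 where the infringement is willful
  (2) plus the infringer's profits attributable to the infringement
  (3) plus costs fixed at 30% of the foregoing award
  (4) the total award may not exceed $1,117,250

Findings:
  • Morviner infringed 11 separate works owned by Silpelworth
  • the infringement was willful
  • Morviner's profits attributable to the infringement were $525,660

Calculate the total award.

Statutory damages: 11 × $21,960 = $241,560
Trebled: 3 × $241,560 = $724,680
Combined award: $724,680 + $525,660 = $1,250,340
Costs: 30% of $1,250,340 = $375,102
Award plus costs: $1,250,340 + $375,102 = $1,625,442
Cap at $1,117,250: $1,625,442 exceeds the cap → $1,117,250

Award: $1,117,250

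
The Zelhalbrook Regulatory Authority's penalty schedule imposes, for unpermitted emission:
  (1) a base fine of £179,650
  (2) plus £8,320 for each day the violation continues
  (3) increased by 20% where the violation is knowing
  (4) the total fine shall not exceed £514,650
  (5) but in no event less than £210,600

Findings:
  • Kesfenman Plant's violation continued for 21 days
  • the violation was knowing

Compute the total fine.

Per-day component: 21 × £8,320 = £174,720
Base plus per-day: £179,650 + £174,720 = £354,370
Enhancement: 20% of £354,370 = £70,874
Enhanced fine: £354,370 + £70,874 = £425,244
Cap at £514,650: £425,244 is within the cap, no reduction.
Minimum £210,600: £425,244 meets the minimum, no increase.

£425,244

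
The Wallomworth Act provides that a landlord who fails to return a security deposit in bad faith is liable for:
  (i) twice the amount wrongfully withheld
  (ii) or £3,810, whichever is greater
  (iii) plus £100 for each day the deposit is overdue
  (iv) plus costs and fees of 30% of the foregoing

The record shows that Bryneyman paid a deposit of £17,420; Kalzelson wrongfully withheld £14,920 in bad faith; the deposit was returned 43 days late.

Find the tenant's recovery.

£44,382

Doubled: 2 × £14,920 = £29,840
Minimum £3,810: £29,840 meets the minimum, no increase.
Late-return penalty: 43 × £100 = £4,300
Damages plus late penalty: £29,840 + £4,300 = £34,140
Costs and fees: 30% of £34,140 = £10,242
Total recovery: £34,140 + £10,242 = £44,382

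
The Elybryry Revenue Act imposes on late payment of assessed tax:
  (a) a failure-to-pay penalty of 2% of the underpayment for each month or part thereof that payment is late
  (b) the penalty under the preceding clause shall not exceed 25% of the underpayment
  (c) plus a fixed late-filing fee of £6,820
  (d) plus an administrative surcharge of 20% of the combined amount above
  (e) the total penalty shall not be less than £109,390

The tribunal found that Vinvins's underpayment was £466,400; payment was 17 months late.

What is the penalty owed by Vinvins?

Accrued rate: 2% × 17 = 34%, capped at 25% → 25%
Failure-to-pay penalty: 25% of £466,400 = £116,600
Penalty before surcharge: £116,600 + £6,820 = £123,420
Administrative surcharge: 20% of £123,420 = £24,684
Total penalty: £123,420 + £24,684 = £148,104
Minimum £109,390: £148,104 meets the minimum, no increase.

£148,104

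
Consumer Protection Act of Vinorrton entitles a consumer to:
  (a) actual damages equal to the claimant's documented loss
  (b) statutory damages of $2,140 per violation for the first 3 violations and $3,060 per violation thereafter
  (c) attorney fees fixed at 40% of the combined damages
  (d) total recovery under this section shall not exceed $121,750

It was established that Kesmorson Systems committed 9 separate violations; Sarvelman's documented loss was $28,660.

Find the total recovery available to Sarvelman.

$74,816

First 3 violations: 3 × $2,140 = $6,420
Remaining violations: (9 − 3) × $3,060 = $18,360
Statutory damages: $6,420 + $18,360 = $24,780
Combined damages: $28,660 + $24,780 = $53,440
Attorney fees: 40% of $53,440 = $21,376
Total before cap: $53,440 + $21,376 = $74,816
Cap at $121,750: $74,816 is within the cap, no reduction.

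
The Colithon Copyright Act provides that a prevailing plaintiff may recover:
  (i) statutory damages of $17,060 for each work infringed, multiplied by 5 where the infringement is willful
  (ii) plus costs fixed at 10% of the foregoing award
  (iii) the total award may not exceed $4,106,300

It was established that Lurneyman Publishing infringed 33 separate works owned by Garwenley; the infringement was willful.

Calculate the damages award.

Statutory damages: 33 × $17,060 = $562,980
Multiplied by 5: 5 × $562,980 = $2,814,900
Costs: 10% of $2,814,900 = $281,490
Award plus costs: $2,814,900 + $281,490 = $3,096,390
Cap at $4,106,300: $3,096,390 is within the cap, no reduction.

$3,096,390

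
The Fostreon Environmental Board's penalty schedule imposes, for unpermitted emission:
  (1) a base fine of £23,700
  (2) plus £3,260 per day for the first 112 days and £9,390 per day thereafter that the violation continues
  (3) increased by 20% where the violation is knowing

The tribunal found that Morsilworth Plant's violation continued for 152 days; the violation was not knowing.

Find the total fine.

Civil penalty: £764,420

First 112 days: 112 × £3,260 = £365,120
Remaining days: (152 − 112) × £9,390 = £375,600
Per-day component: £365,120 + £375,600 = £740,720
Base plus per-day: £23,700 + £740,720 = £764,420
The violation was not knowing: no 20% increase.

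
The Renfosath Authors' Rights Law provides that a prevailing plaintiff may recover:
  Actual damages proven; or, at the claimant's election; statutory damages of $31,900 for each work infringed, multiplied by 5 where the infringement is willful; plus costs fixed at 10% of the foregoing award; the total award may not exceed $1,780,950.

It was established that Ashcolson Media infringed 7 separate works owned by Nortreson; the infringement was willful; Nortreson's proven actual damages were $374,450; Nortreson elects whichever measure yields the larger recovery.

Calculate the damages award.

$1,228,150

Statutory damages: 7 × $31,900 = $223,300
Multiplied by 5: 5 × $223,300 = $1,116,500
Greater of actual damages ($374,450) or enhanced statutory damages ($1,116,500): $1,116,500
Costs: 10% of $1,116,500 = $111,650
Award plus costs: $1,116,500 + $111,650 = $1,228,150
Cap at $1,780,950: $1,228,150 is within the cap, no reduction.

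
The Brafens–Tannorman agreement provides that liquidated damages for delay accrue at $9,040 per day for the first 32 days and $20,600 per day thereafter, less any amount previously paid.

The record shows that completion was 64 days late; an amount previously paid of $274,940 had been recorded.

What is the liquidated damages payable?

$673,540

First 32 days: 32 × $9,040 = $289,280
Remaining days: (64 − 32) × $20,600 = $659,200
Accrued per-day damages: $289,280 + $659,200 = $948,480
Less amount previously paid: $948,480 − $274,940 = $673,540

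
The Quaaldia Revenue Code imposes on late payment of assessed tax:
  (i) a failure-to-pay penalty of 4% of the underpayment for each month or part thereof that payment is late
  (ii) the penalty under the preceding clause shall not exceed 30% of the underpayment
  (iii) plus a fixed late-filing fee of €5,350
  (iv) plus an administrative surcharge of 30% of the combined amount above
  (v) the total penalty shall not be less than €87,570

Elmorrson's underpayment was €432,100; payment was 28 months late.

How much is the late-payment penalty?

Accrued rate: 4% × 28 = 112%, capped at 30% → 30%
Failure-to-pay penalty: 30% of €432,100 = €129,630
Penalty before surcharge: €129,630 + €5,350 = €134,980
Administrative surcharge: 30% of €134,980 = €40,494
Total penalty: €134,980 + €40,494 = €175,474
Minimum €87,570: €175,474 meets the minimum, no increase.

€175,474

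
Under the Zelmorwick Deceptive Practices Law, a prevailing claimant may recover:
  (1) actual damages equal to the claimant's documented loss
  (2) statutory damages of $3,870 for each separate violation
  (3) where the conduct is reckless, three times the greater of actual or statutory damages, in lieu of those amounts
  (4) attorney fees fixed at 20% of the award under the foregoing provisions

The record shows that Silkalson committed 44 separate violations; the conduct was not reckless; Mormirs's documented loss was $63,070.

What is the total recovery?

Statutory damages: 44 × $3,870 = $170,280
Conduct not reckless: the in-lieu enhancement does not apply.
Actual plus statutory damages: $63,070 + $170,280 = $233,350
Attorney fees: 20% of $233,350 = $46,670
Total recovery: $233,350 + $46,670 = $280,020

$280,020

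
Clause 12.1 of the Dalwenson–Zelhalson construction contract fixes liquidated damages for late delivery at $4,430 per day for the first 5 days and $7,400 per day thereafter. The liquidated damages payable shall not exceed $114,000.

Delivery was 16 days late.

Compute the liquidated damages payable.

First 5 days: 5 × $4,430 = $22,150
Remaining days: (16 − 5) × $7,400 = $81,400
Accrued per-day damages: $22,150 + $81,400 = $103,550
Cap at $114,000: $103,550 is within the cap, no reduction.

Liquidated damages: $103,550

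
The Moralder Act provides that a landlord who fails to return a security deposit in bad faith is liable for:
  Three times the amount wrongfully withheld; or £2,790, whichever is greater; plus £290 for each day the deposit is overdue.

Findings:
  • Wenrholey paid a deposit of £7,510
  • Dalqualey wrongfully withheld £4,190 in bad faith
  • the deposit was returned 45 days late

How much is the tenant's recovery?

Trebled: 3 × £4,190 = £12,570
Minimum £2,790: £12,570 meets the minimum, no increase.
Late-return penalty: 45 × £290 = £13,050
Damages plus late penalty: £12,570 + £13,050 = £25,620

£25,620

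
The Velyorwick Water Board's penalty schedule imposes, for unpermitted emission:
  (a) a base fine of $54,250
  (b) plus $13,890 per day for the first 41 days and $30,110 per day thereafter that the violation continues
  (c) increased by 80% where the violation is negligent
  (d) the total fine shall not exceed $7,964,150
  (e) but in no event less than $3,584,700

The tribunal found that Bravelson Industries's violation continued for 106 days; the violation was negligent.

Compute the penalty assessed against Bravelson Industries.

Civil penalty: $4,645,602

First 41 days: 41 × $13,890 = $569,490
Remaining days: (106 − 41) × $30,110 = $1,957,150
Per-day component: $569,490 + $1,957,150 = $2,526,640
Base plus per-day: $54,250 + $2,526,640 = $2,580,890
Enhancement: 80% of $2,580,890 = $2,064,712
Enhanced fine: $2,580,890 + $2,064,712 = $4,645,602
Cap at $7,964,150: $4,645,602 is within the cap, no reduction.
Minimum $3,584,700: $4,645,602 meets the minimum, no increase.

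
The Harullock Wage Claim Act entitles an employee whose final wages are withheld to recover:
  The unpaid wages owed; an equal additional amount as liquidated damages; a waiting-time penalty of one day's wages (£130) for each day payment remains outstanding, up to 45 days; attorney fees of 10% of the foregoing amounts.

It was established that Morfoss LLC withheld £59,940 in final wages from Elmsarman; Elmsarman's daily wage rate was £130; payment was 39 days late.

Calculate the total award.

£137,445

Liquidated damages (equal amount): £59,940
Penalty days: min(39, 45) = 39
Waiting-time penalty: 39 × £130 = £5,070
Subtotal: £59,940 + £59,940 + £5,070 = £124,950
Attorney fees: 10% of £124,950 = £12,495
Total award: £124,950 + £12,495 = £137,445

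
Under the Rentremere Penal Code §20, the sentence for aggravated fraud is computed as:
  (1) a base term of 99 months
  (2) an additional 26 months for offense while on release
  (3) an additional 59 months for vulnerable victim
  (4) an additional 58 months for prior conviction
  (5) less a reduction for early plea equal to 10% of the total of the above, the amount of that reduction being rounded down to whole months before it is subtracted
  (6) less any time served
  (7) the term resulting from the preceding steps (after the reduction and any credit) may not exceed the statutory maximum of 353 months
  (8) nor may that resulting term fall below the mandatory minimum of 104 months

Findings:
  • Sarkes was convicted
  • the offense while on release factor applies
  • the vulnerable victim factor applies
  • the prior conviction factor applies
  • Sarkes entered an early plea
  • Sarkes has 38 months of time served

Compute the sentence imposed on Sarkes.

180 months

Offense while on release enhancement: +26 months
Vulnerable victim enhancement: +59 months
Prior conviction enhancement: +58 months
Adjusted term: 99 months + 26 months + 59 months + 58 months = 242 months
Early plea reduction: 10% of 242 months = 24 months (rounded down)
After reduction: 242 − 24 = 218 months
Less time served: 218 months − 38 months = 180 months
Cap at 353 months: 180 months is within the cap, no reduction.
Minimum 104 months: 180 months meets the minimum, no increase.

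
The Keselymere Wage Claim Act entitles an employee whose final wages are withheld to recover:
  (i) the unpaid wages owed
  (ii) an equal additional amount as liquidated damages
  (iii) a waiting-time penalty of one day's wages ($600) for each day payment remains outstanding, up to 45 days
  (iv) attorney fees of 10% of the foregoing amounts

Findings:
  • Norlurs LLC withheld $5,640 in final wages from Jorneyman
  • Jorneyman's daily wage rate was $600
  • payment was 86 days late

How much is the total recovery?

$42,108

Liquidated damages (equal amount): $5,640
Penalty days: min(86, 45) = 45
Waiting-time penalty: 45 × $600 = $27,000
Subtotal: $5,640 + $5,640 + $27,000 = $38,280
Attorney fees: 10% of $38,280 = $3,828
Total award: $38,280 + $3,828 = $42,108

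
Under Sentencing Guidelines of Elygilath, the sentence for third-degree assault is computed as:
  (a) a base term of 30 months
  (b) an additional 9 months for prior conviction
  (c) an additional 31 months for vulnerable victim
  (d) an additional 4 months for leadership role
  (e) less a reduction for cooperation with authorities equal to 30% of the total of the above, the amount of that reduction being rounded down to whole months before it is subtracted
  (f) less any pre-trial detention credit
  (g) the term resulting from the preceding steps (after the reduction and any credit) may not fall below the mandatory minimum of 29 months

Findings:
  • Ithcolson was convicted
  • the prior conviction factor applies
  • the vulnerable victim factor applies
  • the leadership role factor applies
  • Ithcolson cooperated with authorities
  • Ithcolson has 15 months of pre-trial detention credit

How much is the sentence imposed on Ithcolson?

37 months

Prior conviction enhancement: +9 months
Vulnerable victim enhancement: +31 months
Leadership role enhancement: +4 months
Adjusted term: 30 months + 9 months + 31 months + 4 months = 74 months
Cooperation with authorities reduction: 30% of 74 months = 22 months (rounded down)
After reduction: 74 − 22 = 52 months
Less pre-trial detention credit: 52 months − 15 months = 37 months
Minimum 29 months: 37 months meets the minimum, no increase.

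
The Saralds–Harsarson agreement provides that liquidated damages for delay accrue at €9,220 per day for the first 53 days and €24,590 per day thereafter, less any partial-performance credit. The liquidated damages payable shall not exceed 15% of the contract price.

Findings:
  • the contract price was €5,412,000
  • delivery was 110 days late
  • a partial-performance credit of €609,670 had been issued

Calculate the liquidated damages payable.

Liquidated damages: €811,800

First 53 days: 53 × €9,220 = €488,660
Remaining days: (110 − 53) × €24,590 = €1,401,630
Accrued per-day damages: €488,660 + €1,401,630 = €1,890,290
Less partial-performance credit: €1,890,290 − €609,670 = €1,280,620
Cap: 15% of €5,412,000 = €811,800
Cap at €811,800: €1,280,620 exceeds the cap → €811,800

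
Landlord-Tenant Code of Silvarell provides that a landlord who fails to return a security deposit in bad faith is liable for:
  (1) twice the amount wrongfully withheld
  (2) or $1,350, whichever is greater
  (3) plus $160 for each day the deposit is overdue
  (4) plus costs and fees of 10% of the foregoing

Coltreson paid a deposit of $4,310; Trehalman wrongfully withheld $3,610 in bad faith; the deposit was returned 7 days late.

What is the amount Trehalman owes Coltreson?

Doubled: 2 × $3,610 = $7,220
Minimum $1,350: $7,220 meets the minimum, no increase.
Late-return penalty: 7 × $160 = $1,120
Damages plus late penalty: $7,220 + $1,120 = $8,340
Costs and fees: 10% of $8,340 = $834
Total recovery: $8,340 + $834 = $9,174

Recovery: $9,174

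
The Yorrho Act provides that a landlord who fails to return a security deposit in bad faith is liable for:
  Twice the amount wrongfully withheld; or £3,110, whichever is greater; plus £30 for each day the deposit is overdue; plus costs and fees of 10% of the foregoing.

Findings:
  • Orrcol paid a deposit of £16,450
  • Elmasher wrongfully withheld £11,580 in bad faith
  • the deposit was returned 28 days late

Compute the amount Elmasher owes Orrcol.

Recovery: £26,400

Doubled: 2 × £11,580 = £23,160
Minimum £3,110: £23,160 meets the minimum, no increase.
Late-return penalty: 28 × £30 = £840
Damages plus late penalty: £23,160 + £840 = £24,000
Costs and fees: 10% of £24,000 = £2,400
Total recovery: £24,000 + £2,400 = £26,400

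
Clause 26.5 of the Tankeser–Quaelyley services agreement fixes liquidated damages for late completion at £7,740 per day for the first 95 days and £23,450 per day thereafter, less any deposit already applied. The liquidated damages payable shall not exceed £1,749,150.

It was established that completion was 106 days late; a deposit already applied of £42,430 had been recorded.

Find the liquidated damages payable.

First 95 days: 95 × £7,740 = £735,300
Remaining days: (106 − 95) × £23,450 = £257,950
Accrued per-day damages: £735,300 + £257,950 = £993,250
Less deposit already applied: £993,250 − £42,430 = £950,820
Cap at £1,749,150: £950,820 is within the cap, no reduction.

Liquidated damages: £950,820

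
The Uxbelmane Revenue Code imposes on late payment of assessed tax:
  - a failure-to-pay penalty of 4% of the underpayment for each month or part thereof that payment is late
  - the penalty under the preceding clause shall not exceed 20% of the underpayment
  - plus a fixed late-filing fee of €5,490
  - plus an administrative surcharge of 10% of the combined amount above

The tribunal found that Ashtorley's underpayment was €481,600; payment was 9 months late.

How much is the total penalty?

Accrued rate: 4% × 9 = 36%, capped at 20% → 20%
Failure-to-pay penalty: 20% of €481,600 = €96,320
Penalty before surcharge: €96,320 + €5,490 = €101,810
Administrative surcharge: 10% of €101,810 = €10,181
Total penalty: €101,810 + €10,181 = €111,991

€111,991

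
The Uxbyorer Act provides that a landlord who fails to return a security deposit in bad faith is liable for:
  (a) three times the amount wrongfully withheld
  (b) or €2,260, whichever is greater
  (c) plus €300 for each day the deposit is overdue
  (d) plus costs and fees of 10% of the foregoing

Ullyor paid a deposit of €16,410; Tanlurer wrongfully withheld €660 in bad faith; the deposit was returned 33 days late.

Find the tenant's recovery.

Recovery: €13,376

Trebled: 3 × €660 = €1,980
Minimum €2,260: €1,980 is below the minimum → €2,260
Late-return penalty: 33 × €300 = €9,900
Damages plus late penalty: €2,260 + €9,900 = €12,160
Costs and fees: 10% of €12,160 = €1,216
Total recovery: €12,160 + €1,216 = €13,376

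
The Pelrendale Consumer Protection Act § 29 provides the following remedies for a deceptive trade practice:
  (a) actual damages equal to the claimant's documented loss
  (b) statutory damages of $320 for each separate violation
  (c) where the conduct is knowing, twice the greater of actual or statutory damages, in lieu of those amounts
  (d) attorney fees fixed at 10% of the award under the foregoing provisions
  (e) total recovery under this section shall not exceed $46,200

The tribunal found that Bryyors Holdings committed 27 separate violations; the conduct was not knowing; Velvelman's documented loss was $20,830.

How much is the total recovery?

$32,417

Statutory damages: 27 × $320 = $8,640
Conduct not knowing: the in-lieu enhancement does not apply.
Actual plus statutory damages: $20,830 + $8,640 = $29,470
Attorney fees: 10% of $29,470 = $2,947
Total before cap: $29,470 + $2,947 = $32,417
Cap at $46,200: $32,417 is within the cap, no reduction.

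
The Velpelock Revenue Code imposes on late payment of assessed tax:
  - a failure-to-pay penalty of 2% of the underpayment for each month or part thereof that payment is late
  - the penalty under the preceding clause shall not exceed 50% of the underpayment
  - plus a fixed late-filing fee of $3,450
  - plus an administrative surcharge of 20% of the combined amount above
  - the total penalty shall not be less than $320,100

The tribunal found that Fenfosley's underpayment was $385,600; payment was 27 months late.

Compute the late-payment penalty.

Accrued rate: 2% × 27 = 54%, capped at 50% → 50%
Failure-to-pay penalty: 50% of $385,600 = $192,800
Penalty before surcharge: $192,800 + $3,450 = $196,250
Administrative surcharge: 20% of $196,250 = $39,250
Total penalty: $196,250 + $39,250 = $235,500
Minimum $320,100: $235,500 is below the minimum → $320,100

$320,100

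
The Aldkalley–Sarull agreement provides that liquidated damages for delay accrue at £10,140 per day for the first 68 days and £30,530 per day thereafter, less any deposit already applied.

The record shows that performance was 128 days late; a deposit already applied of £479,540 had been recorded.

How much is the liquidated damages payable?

First 68 days: 68 × £10,140 = £689,520
Remaining days: (128 − 68) × £30,530 = £1,831,800
Accrued per-day damages: £689,520 + £1,831,800 = £2,521,320
Less deposit already applied: £2,521,320 − £479,540 = £2,041,780

£2,041,780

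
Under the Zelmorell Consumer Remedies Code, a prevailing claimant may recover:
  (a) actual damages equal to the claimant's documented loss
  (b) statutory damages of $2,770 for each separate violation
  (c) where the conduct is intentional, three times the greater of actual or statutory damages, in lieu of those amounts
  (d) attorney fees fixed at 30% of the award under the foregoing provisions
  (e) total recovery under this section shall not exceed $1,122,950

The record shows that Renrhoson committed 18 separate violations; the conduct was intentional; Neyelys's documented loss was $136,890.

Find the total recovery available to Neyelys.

Statutory damages: 18 × $2,770 = $49,860
Greater of actual damages ($136,890) or statutory damages ($49,860): $136,890
Trebled: 3 × $136,890 = $410,670
Attorney fees: 30% of $410,670 = $123,201
Total before cap: $410,670 + $123,201 = $533,871
Cap at $1,122,950: $533,871 is within the cap, no reduction.

$533,871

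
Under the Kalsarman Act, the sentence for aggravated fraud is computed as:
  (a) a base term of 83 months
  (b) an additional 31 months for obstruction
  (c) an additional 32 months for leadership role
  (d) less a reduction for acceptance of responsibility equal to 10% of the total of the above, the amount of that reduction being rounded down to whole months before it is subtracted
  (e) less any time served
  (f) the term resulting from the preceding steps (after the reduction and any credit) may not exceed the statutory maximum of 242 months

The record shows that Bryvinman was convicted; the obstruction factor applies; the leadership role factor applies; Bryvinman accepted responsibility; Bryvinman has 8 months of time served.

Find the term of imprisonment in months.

Obstruction enhancement: +31 months
Leadership role enhancement: +32 months
Adjusted term: 83 months + 31 months + 32 months = 146 months
Acceptance of responsibility reduction: 10% of 146 months = 14 months (rounded down)
After reduction: 146 − 14 = 132 months
Less time served: 132 months − 8 months = 124 months
Cap at 242 months: 124 months is within the cap, no reduction.

124 months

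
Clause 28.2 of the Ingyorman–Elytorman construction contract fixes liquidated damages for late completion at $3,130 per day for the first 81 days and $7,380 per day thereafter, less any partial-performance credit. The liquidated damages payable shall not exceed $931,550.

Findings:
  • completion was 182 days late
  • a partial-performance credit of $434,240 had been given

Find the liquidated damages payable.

First 81 days: 81 × $3,130 = $253,530
Remaining days: (182 − 81) × $7,380 = $745,380
Accrued per-day damages: $253,530 + $745,380 = $998,910
Less partial-performance credit: $998,910 − $434,240 = $564,670
Cap at $931,550: $564,670 is within the cap, no reduction.

$564,670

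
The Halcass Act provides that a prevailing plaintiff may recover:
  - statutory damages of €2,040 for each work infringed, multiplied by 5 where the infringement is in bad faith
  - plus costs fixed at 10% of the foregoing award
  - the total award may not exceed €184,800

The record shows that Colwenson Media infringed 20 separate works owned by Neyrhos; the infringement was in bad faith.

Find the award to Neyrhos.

Statutory damages: 20 × €2,040 = €40,800
Multiplied by 5: 5 × €40,800 = €204,000
Costs: 10% of €204,000 = €20,400
Award plus costs: €204,000 + €20,400 = €224,400
Cap at €184,800: €224,400 exceeds the cap → €184,800

€184,800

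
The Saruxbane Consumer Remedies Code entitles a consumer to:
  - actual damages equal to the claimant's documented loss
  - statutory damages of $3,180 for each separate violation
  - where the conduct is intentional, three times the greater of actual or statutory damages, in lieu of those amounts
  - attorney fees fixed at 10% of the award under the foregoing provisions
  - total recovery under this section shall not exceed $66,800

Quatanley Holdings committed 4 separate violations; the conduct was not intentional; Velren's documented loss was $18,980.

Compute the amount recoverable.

Statutory damages: 4 × $3,180 = $12,720
Conduct not intentional: the in-lieu enhancement does not apply.
Actual plus statutory damages: $18,980 + $12,720 = $31,700
Attorney fees: 10% of $31,700 = $3,170
Total before cap: $31,700 + $3,170 = $34,870
Cap at $66,800: $34,870 is within the cap, no reduction.

$34,870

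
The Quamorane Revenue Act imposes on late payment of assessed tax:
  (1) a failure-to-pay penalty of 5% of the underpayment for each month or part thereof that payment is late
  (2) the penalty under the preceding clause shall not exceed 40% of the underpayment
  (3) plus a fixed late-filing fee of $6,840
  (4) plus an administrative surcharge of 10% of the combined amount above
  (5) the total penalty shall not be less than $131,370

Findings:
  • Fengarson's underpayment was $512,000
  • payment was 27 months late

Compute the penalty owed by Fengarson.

$232,804

Accrued rate: 5% × 27 = 135%, capped at 40% → 40%
Failure-to-pay penalty: 40% of $512,000 = $204,800
Penalty before surcharge: $204,800 + $6,840 = $211,640
Administrative surcharge: 10% of $211,640 = $21,164
Total penalty: $211,640 + $21,164 = $232,804
Minimum $131,370: $232,804 meets the minimum, no increase.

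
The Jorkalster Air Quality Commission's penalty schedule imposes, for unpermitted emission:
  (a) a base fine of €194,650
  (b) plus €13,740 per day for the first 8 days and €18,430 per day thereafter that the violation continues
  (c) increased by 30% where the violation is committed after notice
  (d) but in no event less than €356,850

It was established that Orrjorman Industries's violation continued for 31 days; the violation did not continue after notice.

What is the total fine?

First 8 days: 8 × €13,740 = €109,920
Remaining days: (31 − 8) × €18,430 = €423,890
Per-day component: €109,920 + €423,890 = €533,810
Base plus per-day: €194,650 + €533,810 = €728,460
The violation did not continue after notice: no 30% increase.
Minimum €356,850: €728,460 meets the minimum, no increase.

€728,460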